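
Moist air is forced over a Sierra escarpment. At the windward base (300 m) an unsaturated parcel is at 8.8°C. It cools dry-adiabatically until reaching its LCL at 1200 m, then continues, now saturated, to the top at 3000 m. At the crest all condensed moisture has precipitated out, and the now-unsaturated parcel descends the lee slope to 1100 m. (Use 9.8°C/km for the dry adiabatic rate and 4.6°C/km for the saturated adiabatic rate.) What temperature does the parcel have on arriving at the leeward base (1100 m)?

Dry to 1200 m: -9.8 × 0.9 km = -8.82°C, so T = -0.02°C.
Saturated to 3000 m: -4.6 × 1.8 km = -8.28°C, so T = -8.3°C.
Dry descent to 1100 m: +9.8 × 1.9 km = +18.62°C, so T = 10.32°C.

10.32°C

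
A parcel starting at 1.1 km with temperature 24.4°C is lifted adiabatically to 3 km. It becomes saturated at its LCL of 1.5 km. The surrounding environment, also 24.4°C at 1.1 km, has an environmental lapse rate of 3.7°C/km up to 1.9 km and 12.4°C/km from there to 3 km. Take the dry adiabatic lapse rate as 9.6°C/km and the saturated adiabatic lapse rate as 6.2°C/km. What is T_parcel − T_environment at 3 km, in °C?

+3.46°C (parcel warmer than environment)

Parcel:
  1100–1500 m, dry: Δz = 0.4 km ⇒ ΔT = -3.84°C; T = 20.56°C
  1500–3000 m, saturated: Δz = 1.5 km ⇒ ΔT = -9.3°C; T = 11.26°C
Environment:
  1100–1900 m, environment, lower layer: Δz = 0.8 km ⇒ ΔT = -2.96°C; T = 21.44°C
  1900–3000 m, environment, upper layer: Δz = 1.1 km ⇒ ΔT = -13.64°C; T = 7.8°C
T_parcel − T_env = 11.26 − 7.8 = +3.46°C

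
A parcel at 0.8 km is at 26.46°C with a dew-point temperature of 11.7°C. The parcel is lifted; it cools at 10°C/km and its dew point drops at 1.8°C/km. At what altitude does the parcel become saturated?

2.6 km

T and T_d converge at 10 − 1.8 = 8.2°C per km
Height above start = (26.46 − 11.7) / 8.2 = 1.8 km
LCL altitude = 800 m + 1800 m = 2600 m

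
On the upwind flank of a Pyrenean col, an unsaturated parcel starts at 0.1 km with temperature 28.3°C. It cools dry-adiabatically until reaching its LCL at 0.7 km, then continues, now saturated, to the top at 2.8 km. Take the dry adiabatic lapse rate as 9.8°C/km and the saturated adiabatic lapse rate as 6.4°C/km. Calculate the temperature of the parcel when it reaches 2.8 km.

100–700 m, dry: Δz = 0.6 km ⇒ ΔT = -5.88°C; T = 22.42°C
700–2800 m, saturated: Δz = 2.1 km ⇒ ΔT = -13.44°C; T = 8.98°C

8.98°C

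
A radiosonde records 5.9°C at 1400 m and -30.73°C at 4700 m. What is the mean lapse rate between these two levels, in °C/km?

Γ = −ΔT/Δz = (5.9 − (-30.73)) / (4700 − 1400) m
  = 36.63°C / 3.3 km = 11.1°C/km

11.1°C/km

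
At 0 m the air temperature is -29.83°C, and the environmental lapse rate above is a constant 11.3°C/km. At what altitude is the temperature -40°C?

Height above start = (-29.83 − (-40)) / 11.3 = 0.9 km
Altitude = 0 m + 900 m = 900 m

900 m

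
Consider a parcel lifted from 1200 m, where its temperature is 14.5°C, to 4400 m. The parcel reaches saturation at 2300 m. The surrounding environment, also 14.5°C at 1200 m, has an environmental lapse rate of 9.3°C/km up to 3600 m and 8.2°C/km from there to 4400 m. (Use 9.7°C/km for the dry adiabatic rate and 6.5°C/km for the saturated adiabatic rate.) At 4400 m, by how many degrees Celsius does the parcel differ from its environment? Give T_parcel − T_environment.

+4.56°C (parcel warmer than environment)

Parcel:
  1200 → 2300 m (dry, 9.7°C/km): ΔT = -9.7 × 1.1 = -10.67°C → T = 3.83°C
  2300 → 4400 m (saturated, 6.5°C/km): ΔT = -6.5 × 2.1 = -13.65°C → T = -9.82°C
Environment:
  1200 → 3600 m (environment, lower layer, 9.3°C/km): ΔT = -9.3 × 2.4 = -22.32°C → T = -7.82°C
  3600 → 4400 m (environment, upper layer, 8.2°C/km): ΔT = -8.2 × 0.8 = -6.56°C → T = -14.38°C
T_parcel − T_env = -9.82 − (-14.38) = +4.56°C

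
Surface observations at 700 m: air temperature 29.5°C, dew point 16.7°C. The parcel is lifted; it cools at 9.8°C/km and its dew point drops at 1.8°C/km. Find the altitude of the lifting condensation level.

T and T_d converge at 9.8 − 1.8 = 8°C per km
Height above start = (29.5 − 16.7) / 8 = 1.6 km
LCL altitude = 700 m + 1600 m = 2300 m

2300 m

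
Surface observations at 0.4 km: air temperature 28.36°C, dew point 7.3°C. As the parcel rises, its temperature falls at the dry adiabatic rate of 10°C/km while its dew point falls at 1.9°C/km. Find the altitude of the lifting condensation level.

T and T_d converge at 10 − 1.9 = 8.1°C per km
Height above start = (28.36 − 7.3) / 8.1 = 2.6 km
LCL altitude = 400 m + 2600 m = 3000 m

3 km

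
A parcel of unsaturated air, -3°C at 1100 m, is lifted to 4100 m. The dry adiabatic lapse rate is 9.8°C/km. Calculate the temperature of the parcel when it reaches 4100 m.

-32.4°C

Dry adiabatic to 4100 m: -9.8 × 3 km = -29.4°C, so T = -32.4°C.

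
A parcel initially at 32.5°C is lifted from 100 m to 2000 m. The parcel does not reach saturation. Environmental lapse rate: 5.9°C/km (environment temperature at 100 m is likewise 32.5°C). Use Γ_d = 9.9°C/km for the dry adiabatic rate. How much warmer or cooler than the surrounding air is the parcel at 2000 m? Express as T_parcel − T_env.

-7.6°C (parcel cooler than environment)

Parcel:
  From 100 m to 2000 m (dry): cools by 9.9 × 1.9 = 18.81°C, giving 13.69°C.
Environment:
  From 100 m to 2000 m (environment): cools by 5.9 × 1.9 = 11.21°C, giving 21.29°C.
T_parcel − T_env = 13.69 − 21.29 = -7.6°C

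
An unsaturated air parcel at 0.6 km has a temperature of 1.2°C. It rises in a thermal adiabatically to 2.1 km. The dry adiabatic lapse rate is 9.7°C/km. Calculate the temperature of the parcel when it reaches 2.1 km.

600–2100 m, dry adiabatic: Δz = 1.5 km ⇒ ΔT = -14.55°C; T = -13.35°C

-13.35°C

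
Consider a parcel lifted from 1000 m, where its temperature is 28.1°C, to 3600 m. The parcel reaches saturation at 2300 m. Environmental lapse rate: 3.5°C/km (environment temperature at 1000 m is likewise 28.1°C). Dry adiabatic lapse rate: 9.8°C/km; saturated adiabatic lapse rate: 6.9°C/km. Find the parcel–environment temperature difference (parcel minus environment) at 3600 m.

-12.61°C (parcel cooler than environment)

Parcel:
  From 1000 m to 2300 m (dry): cools by 9.8 × 1.3 = 12.74°C, giving 15.36°C.
  From 2300 m to 3600 m (saturated): cools by 6.9 × 1.3 = 8.97°C, giving 6.39°C.
Environment:
  From 1000 m to 3600 m (environment): cools by 3.5 × 2.6 = 9.1°C, giving 19°C.
T_parcel − T_env = 6.39 − 19 = -12.61°C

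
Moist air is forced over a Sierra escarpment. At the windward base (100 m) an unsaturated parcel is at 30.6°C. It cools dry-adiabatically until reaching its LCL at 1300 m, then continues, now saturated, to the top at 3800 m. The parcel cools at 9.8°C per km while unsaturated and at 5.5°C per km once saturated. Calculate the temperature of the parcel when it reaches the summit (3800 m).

100 → 1300 m (dry, 9.8°C/km): ΔT = -9.8 × 1.2 = -11.76°C → T = 18.84°C
1300 → 3800 m (saturated, 5.5°C/km): ΔT = -5.5 × 2.5 = -13.75°C → T = 5.09°C

5.09°C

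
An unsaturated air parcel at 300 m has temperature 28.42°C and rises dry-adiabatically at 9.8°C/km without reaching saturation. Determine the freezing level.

3200 m

Height above start = (28.42 − 0) / 9.8 = 2.9 km
Altitude = 300 m + 2900 m = 3200 m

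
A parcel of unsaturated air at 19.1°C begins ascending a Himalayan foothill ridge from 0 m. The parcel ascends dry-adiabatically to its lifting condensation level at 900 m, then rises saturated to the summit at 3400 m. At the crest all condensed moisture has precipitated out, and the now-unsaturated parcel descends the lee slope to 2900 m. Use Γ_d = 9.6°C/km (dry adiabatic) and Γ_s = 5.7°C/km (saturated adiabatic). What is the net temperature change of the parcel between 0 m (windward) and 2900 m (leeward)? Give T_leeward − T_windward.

From 0 m to 900 m (dry): cools by 9.6 × 0.9 = 8.64°C, giving 10.46°C.
From 900 m to 3400 m (saturated): cools by 5.7 × 2.5 = 14.25°C, giving -3.79°C.
From 3400 m to 2900 m (dry descent): warms by 9.6 × 0.5 = 4.8°C, giving 1.01°C.
Net change vs windward start: 1.01 − 19.1 = -18.09°C

-18.09°C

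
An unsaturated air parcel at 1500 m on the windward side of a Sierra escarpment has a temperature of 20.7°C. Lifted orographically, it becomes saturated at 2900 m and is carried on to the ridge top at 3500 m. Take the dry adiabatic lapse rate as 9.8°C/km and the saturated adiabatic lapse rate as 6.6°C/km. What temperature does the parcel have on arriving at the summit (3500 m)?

Dry to 2900 m: -9.8 × 1.4 km = -13.72°C, so T = 6.98°C.
Saturated to 3500 m: -6.6 × 0.6 km = -3.96°C, so T = 3.02°C.

3.02°C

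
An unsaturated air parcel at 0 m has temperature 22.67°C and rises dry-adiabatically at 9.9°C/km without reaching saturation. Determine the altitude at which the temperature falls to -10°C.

Height above start = (22.67 − (-10)) / 9.9 = 3.3 km
Altitude = 0 m + 3300 m = 3300 m

3300 m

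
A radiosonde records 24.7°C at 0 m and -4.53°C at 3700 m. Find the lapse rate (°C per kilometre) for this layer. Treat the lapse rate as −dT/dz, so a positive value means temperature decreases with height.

7.9°C/km

Γ = −ΔT/Δz = (24.7 − (-4.53)) / (3700 − 0) m
  = 29.23°C / 3.7 km = 7.9°C/km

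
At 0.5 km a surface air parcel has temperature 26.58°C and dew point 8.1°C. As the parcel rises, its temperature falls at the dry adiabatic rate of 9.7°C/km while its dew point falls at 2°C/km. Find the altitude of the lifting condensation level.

T and T_d converge at 9.7 − 2 = 7.7°C per km
Height above start = (26.58 − 8.1) / 7.7 = 2.4 km
LCL altitude = 500 m + 2400 m = 2900 m

2.9 km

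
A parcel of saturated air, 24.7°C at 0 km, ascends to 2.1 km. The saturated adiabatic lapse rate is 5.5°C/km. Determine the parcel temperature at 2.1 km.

13.15°C

0 → 2100 m (saturated adiabatic, 5.5°C/km): ΔT = -5.5 × 2.1 = -11.55°C → T = 13.15°C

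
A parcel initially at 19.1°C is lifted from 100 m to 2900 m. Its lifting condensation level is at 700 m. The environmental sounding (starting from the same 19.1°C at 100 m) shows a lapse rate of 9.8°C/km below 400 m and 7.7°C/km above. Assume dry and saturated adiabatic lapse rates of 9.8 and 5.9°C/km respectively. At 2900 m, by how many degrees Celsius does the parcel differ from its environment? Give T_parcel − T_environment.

Parcel:
  100 → 700 m (dry, 9.8°C/km): ΔT = -9.8 × 0.6 = -5.88°C → T = 13.22°C
  700 → 2900 m (saturated, 5.9°C/km): ΔT = -5.9 × 2.2 = -12.98°C → T = 0.24°C
Environment:
  100 → 400 m (environment, lower layer, 9.8°C/km): ΔT = -9.8 × 0.3 = -2.94°C → T = 16.16°C
  400 → 2900 m (environment, upper layer, 7.7°C/km): ΔT = -7.7 × 2.5 = -19.25°C → T = -3.09°C
T_parcel − T_env = 0.24 − (-3.09) = +3.33°C

+3.33°C (parcel warmer than environment)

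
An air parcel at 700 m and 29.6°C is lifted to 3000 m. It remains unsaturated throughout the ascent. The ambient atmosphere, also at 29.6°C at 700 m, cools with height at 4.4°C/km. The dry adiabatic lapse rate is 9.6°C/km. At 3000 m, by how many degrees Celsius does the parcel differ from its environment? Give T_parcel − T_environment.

-11.96°C (parcel cooler than environment)

Parcel:
  700 → 3000 m (dry, 9.6°C/km): ΔT = -9.6 × 2.3 = -22.08°C → T = 7.52°C
Environment:
  700 → 3000 m (environment, 4.4°C/km): ΔT = -4.4 × 2.3 = -10.12°C → T = 19.48°C
T_parcel − T_env = 7.52 − 19.48 = -11.96°C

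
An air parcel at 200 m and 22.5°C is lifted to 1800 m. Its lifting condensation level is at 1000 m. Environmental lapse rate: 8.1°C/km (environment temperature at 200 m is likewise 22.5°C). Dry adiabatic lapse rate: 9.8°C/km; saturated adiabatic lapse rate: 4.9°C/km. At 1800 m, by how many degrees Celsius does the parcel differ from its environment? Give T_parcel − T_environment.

Parcel:
  200–1000 m, dry: Δz = 0.8 km ⇒ ΔT = -7.84°C; T = 14.66°C
  1000–1800 m, saturated: Δz = 0.8 km ⇒ ΔT = -3.92°C; T = 10.74°C
Environment:
  200–1800 m, environment: Δz = 1.6 km ⇒ ΔT = -12.96°C; T = 9.54°C
T_parcel − T_env = 10.74 − 9.54 = +1.2°C

+1.2°C (parcel warmer than environment)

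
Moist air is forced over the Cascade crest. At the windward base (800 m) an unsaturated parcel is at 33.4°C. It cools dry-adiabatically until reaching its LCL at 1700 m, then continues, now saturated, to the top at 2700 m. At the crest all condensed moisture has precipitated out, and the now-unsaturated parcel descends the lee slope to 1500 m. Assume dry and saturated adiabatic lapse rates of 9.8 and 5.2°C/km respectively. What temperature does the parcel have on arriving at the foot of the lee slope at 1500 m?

31.14°C

800 → 1700 m (dry, 9.8°C/km): ΔT = -9.8 × 0.9 = -8.82°C → T = 24.58°C
1700 → 2700 m (saturated, 5.2°C/km): ΔT = -5.2 × 1 = -5.2°C → T = 19.38°C
2700 → 1500 m (dry descent, 9.8°C/km): ΔT = +9.8 × 1.2 = +11.76°C → T = 31.14°C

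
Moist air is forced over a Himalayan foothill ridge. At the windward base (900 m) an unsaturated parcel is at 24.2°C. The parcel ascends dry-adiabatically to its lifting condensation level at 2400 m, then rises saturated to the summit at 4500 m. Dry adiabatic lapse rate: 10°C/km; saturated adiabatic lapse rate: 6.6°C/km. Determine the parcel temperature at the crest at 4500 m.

-4.66°C

900 → 2400 m (dry, 10°C/km): ΔT = -10 × 1.5 = -15°C → T = 9.2°C
2400 → 4500 m (saturated, 6.6°C/km): ΔT = -6.6 × 2.1 = -13.86°C → T = -4.66°C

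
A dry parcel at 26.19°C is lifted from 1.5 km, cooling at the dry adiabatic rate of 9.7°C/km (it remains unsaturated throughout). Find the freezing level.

4.2 km

Height above start = (26.19 − 0) / 9.7 = 2.7 km
Altitude = 1500 m + 2700 m = 4200 m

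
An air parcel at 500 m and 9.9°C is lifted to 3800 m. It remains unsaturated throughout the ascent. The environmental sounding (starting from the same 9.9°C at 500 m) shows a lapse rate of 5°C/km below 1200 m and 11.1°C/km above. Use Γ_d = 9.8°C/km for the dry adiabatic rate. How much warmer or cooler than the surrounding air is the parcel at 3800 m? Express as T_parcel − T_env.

+0.02°C (parcel warmer than environment)

Parcel:
  500 → 3800 m (dry, 9.8°C/km): ΔT = -9.8 × 3.3 = -32.34°C → T = -22.44°C
Environment:
  500 → 1200 m (environment, lower layer, 5°C/km): ΔT = -5 × 0.7 = -3.5°C → T = 6.4°C
  1200 → 3800 m (environment, upper layer, 11.1°C/km): ΔT = -11.1 × 2.6 = -28.86°C → T = -22.46°C
T_parcel − T_env = -22.44 − (-22.46) = +0.02°C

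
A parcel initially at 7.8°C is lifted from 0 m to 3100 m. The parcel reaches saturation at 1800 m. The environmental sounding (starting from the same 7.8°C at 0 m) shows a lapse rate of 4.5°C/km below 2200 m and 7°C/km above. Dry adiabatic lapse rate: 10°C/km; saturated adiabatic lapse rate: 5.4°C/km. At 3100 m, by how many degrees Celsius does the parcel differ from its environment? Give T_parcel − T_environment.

-8.82°C (parcel cooler than environment)

Parcel:
  0 → 1800 m (dry, 10°C/km): ΔT = -10 × 1.8 = -18°C → T = -10.2°C
  1800 → 3100 m (saturated, 5.4°C/km): ΔT = -5.4 × 1.3 = -7.02°C → T = -17.22°C
Environment:
  0 → 2200 m (environment, lower layer, 4.5°C/km): ΔT = -4.5 × 2.2 = -9.9°C → T = -2.1°C
  2200 → 3100 m (environment, upper layer, 7°C/km): ΔT = -7 × 0.9 = -6.3°C → T = -8.4°C
T_parcel − T_env = -17.22 − (-8.4) = -8.82°C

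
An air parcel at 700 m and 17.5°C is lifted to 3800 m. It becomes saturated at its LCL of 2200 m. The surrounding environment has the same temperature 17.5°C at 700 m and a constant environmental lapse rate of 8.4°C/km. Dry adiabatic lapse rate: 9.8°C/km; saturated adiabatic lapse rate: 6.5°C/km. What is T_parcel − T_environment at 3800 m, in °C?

Parcel:
  From 700 m to 2200 m (dry): cools by 9.8 × 1.5 = 14.7°C, giving 2.8°C.
  From 2200 m to 3800 m (saturated): cools by 6.5 × 1.6 = 10.4°C, giving -7.6°C.
Environment:
  From 700 m to 3800 m (environment): cools by 8.4 × 3.1 = 26.04°C, giving -8.54°C.
T_parcel − T_env = -7.6 − (-8.54) = +0.94°C

+0.94°C (parcel warmer than environment)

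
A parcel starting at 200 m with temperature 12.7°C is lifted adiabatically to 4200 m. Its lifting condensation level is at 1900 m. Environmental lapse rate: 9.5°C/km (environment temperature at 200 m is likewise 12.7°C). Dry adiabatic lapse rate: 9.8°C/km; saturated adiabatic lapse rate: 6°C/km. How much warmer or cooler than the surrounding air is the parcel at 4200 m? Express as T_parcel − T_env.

+7.54°C (parcel warmer than environment)

Parcel:
  200–1900 m, dry: Δz = 1.7 km ⇒ ΔT = -16.66°C; T = -3.96°C
  1900–4200 m, saturated: Δz = 2.3 km ⇒ ΔT = -13.8°C; T = -17.76°C
Environment:
  200–4200 m, environment: Δz = 4 km ⇒ ΔT = -38°C; T = -25.3°C
T_parcel − T_env = -17.76 − (-25.3) = +7.54°C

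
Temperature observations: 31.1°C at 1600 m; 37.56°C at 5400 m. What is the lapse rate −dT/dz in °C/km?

Γ = −ΔT/Δz = (31.1 − 37.56) / (5400 − 1600) m
  = -6.46°C / 3.8 km = -1.7°C/km

-1.7°C/km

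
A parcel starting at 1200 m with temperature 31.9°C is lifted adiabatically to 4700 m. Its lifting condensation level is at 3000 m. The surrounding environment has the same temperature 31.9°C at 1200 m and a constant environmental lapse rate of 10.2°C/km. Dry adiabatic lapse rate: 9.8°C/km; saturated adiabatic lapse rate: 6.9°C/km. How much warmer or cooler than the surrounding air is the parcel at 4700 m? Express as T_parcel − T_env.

+6.33°C (parcel warmer than environment)

Parcel:
  1200–3000 m, dry: Δz = 1.8 km ⇒ ΔT = -17.64°C; T = 14.26°C
  3000–4700 m, saturated: Δz = 1.7 km ⇒ ΔT = -11.73°C; T = 2.53°C
Environment:
  1200–4700 m, environment: Δz = 3.5 km ⇒ ΔT = -35.7°C; T = -3.8°C
T_parcel − T_env = 2.53 − (-3.8) = +6.33°C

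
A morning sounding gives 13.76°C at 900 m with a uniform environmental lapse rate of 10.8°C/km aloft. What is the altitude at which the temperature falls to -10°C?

Height above start = (13.76 − (-10)) / 10.8 = 2.2 km
Altitude = 900 m + 2200 m = 3100 m

3100 m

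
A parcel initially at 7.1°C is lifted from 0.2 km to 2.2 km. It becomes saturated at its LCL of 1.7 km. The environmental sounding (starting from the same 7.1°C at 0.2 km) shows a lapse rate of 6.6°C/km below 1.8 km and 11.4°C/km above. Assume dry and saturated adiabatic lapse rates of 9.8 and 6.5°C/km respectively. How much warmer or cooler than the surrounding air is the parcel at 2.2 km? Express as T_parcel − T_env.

Parcel:
  200–1700 m, dry: Δz = 1.5 km ⇒ ΔT = -14.7°C; T = -7.6°C
  1700–2200 m, saturated: Δz = 0.5 km ⇒ ΔT = -3.25°C; T = -10.85°C
Environment:
  200–1800 m, environment, lower layer: Δz = 1.6 km ⇒ ΔT = -10.56°C; T = -3.46°C
  1800–2200 m, environment, upper layer: Δz = 0.4 km ⇒ ΔT = -4.56°C; T = -8.02°C
T_parcel − T_env = -10.85 − (-8.02) = -2.83°C

-2.83°C (parcel cooler than environment)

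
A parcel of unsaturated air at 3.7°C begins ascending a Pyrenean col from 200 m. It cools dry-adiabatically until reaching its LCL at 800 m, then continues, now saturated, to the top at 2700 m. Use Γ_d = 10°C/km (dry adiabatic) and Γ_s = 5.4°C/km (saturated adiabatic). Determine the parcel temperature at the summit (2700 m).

-12.56°C

Dry to 800 m: -10 × 0.6 km = -6°C, so T = -2.3°C.
Saturated to 2700 m: -5.4 × 1.9 km = -10.26°C, so T = -12.56°C.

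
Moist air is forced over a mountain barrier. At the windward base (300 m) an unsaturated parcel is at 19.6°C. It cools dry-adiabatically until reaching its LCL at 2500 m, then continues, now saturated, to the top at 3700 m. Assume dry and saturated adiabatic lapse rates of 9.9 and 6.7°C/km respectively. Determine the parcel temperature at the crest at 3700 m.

-10.22°C

300 → 2500 m (dry, 9.9°C/km): ΔT = -9.9 × 2.2 = -21.78°C → T = -2.18°C
2500 → 3700 m (saturated, 6.7°C/km): ΔT = -6.7 × 1.2 = -8.04°C → T = -10.22°C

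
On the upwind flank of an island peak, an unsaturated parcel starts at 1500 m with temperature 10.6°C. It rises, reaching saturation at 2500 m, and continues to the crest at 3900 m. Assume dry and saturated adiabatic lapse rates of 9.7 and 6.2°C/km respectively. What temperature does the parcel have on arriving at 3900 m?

Dry to 2500 m: -9.7 × 1 km = -9.7°C, so T = 0.9°C.
Saturated to 3900 m: -6.2 × 1.4 km = -8.68°C, so T = -7.78°C.

-7.78°C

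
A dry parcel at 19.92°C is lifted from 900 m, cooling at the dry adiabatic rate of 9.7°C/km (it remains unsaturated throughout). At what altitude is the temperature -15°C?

Height above start = (19.92 − (-15)) / 9.7 = 3.6 km
Altitude = 900 m + 3600 m = 4500 m

4500 m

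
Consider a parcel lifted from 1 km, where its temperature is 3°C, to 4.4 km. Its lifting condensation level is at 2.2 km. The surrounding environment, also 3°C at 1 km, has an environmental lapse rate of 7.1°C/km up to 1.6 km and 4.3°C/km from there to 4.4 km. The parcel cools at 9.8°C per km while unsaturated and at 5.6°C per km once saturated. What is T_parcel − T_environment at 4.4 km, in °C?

-7.78°C (parcel cooler than environment)

Parcel:
  1000 → 2200 m (dry, 9.8°C/km): ΔT = -9.8 × 1.2 = -11.76°C → T = -8.76°C
  2200 → 4400 m (saturated, 5.6°C/km): ΔT = -5.6 × 2.2 = -12.32°C → T = -21.08°C
Environment:
  1000 → 1600 m (environment, lower layer, 7.1°C/km): ΔT = -7.1 × 0.6 = -4.26°C → T = -1.26°C
  1600 → 4400 m (environment, upper layer, 4.3°C/km): ΔT = -4.3 × 2.8 = -12.04°C → T = -13.3°C
T_parcel − T_env = -21.08 − (-13.3) = -7.78°C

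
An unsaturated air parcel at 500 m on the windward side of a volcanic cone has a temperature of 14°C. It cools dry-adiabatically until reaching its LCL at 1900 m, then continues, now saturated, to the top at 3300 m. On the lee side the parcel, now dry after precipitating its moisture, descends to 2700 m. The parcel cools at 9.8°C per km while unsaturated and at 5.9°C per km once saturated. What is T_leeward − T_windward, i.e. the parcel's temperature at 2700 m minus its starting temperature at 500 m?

Dry to 1900 m: -9.8 × 1.4 km = -13.72°C, so T = 0.28°C.
Saturated to 3300 m: -5.9 × 1.4 km = -8.26°C, so T = -7.98°C.
Dry descent to 2700 m: +9.8 × 0.6 km = +5.88°C, so T = -2.1°C.
Net change vs windward start: -2.1 − 14 = -16.1°C

-16.1°C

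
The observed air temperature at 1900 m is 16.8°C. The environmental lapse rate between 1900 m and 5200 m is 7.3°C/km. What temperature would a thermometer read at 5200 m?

-7.29°C

From 1900 m to 5200 m (environmental): cools by 7.3 × 3.3 = 24.09°C, giving -7.29°C.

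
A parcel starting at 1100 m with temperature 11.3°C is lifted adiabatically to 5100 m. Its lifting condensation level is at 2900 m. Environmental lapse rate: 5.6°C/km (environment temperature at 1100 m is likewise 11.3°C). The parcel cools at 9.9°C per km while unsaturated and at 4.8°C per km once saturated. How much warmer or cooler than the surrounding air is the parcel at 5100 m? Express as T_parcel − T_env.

Parcel:
  1100–2900 m, dry: Δz = 1.8 km ⇒ ΔT = -17.82°C; T = -6.52°C
  2900–5100 m, saturated: Δz = 2.2 km ⇒ ΔT = -10.56°C; T = -17.08°C
Environment:
  1100–5100 m, environment: Δz = 4 km ⇒ ΔT = -22.4°C; T = -11.1°C
T_parcel − T_env = -17.08 − (-11.1) = -5.98°C

-5.98°C (parcel cooler than environment)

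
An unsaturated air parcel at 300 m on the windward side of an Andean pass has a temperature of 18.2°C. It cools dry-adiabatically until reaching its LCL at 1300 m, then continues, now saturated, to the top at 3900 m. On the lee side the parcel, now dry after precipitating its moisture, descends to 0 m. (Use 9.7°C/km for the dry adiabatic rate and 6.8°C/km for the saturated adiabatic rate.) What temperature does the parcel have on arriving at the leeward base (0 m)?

300–1300 m, dry: Δz = 1 km ⇒ ΔT = -9.7°C; T = 8.5°C
1300–3900 m, saturated: Δz = 2.6 km ⇒ ΔT = -17.68°C; T = -9.18°C
3900–0 m, dry descent: Δz = 3.9 km ⇒ ΔT = +37.83°C; T = 28.65°C

28.65°C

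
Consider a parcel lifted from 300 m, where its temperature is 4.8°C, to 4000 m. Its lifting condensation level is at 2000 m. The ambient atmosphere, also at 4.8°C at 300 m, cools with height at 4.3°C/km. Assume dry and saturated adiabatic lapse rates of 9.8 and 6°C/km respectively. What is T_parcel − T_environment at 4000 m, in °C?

Parcel:
  300 → 2000 m (dry, 9.8°C/km): ΔT = -9.8 × 1.7 = -16.66°C → T = -11.86°C
  2000 → 4000 m (saturated, 6°C/km): ΔT = -6 × 2 = -12°C → T = -23.86°C
Environment:
  300 → 4000 m (environment, 4.3°C/km): ΔT = -4.3 × 3.7 = -15.91°C → T = -11.11°C
T_parcel − T_env = -23.86 − (-11.11) = -12.75°C

-12.75°C (parcel cooler than environment)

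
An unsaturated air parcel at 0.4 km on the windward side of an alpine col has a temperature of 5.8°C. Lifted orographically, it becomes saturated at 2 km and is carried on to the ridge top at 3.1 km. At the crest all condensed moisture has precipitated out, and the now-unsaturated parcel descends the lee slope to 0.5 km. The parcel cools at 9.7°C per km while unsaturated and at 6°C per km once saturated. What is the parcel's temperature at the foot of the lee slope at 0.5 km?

From 400 m to 2000 m (dry): cools by 9.7 × 1.6 = 15.52°C, giving -9.72°C.
From 2000 m to 3100 m (saturated): cools by 6 × 1.1 = 6.6°C, giving -16.32°C.
From 3100 m to 500 m (dry descent): warms by 9.7 × 2.6 = 25.22°C, giving 8.9°C.

8.9°C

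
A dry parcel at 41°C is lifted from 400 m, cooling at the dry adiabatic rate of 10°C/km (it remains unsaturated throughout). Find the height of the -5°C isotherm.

Height above start = (41 − (-5)) / 10 = 4.6 km
Altitude = 400 m + 4600 m = 5000 m

5000 m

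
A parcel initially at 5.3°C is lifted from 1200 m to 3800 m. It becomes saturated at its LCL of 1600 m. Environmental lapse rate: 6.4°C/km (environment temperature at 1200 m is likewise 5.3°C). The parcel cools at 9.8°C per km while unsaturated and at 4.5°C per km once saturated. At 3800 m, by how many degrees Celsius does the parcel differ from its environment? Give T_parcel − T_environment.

Parcel:
  Dry to 1600 m: -9.8 × 0.4 km = -3.92°C, so T = 1.38°C.
  Saturated to 3800 m: -4.5 × 2.2 km = -9.9°C, so T = -8.52°C.
Environment:
  Environment to 3800 m: -6.4 × 2.6 km = -16.64°C, so T = -11.34°C.
T_parcel − T_env = -8.52 − (-11.34) = +2.82°C

+2.82°C (parcel warmer than environment)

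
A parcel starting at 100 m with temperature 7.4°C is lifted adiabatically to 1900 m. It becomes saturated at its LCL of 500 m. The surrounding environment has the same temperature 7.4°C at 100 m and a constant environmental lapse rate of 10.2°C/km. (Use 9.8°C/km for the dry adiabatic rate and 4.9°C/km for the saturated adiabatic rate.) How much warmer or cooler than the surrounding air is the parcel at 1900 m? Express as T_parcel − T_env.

+7.58°C (parcel warmer than environment)

Parcel:
  100–500 m, dry: Δz = 0.4 km ⇒ ΔT = -3.92°C; T = 3.48°C
  500–1900 m, saturated: Δz = 1.4 km ⇒ ΔT = -6.86°C; T = -3.38°C
Environment:
  100–1900 m, environment: Δz = 1.8 km ⇒ ΔT = -18.36°C; T = -10.96°C
T_parcel − T_env = -3.38 − (-10.96) = +7.58°C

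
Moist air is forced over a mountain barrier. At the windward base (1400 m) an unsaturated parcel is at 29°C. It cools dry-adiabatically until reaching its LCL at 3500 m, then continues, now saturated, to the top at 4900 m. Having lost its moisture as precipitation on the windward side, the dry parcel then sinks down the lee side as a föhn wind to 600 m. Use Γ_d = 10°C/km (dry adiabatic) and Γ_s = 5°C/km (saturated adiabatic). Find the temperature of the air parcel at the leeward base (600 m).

44°C

1400 → 3500 m (dry, 10°C/km): ΔT = -10 × 2.1 = -21°C → T = 8°C
3500 → 4900 m (saturated, 5°C/km): ΔT = -5 × 1.4 = -7°C → T = 1°C
4900 → 600 m (dry descent, 10°C/km): ΔT = +10 × 4.3 = +43°C → T = 44°C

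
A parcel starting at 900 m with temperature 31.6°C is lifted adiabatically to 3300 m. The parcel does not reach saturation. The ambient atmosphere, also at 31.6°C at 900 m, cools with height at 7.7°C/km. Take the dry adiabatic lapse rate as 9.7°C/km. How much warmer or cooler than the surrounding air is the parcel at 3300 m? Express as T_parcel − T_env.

Parcel:
  Dry to 3300 m: -9.7 × 2.4 km = -23.28°C, so T = 8.32°C.
Environment:
  Environment to 3300 m: -7.7 × 2.4 km = -18.48°C, so T = 13.12°C.
T_parcel − T_env = 8.32 − 13.12 = -4.8°C

-4.8°C (parcel cooler than environment)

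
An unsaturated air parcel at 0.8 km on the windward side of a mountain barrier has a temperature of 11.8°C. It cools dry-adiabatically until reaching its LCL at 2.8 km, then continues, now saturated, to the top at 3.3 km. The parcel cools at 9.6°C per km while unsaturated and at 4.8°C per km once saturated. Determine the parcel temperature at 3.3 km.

-9.8°C

800–2800 m, dry: Δz = 2 km ⇒ ΔT = -19.2°C; T = -7.4°C
2800–3300 m, saturated: Δz = 0.5 km ⇒ ΔT = -2.4°C; T = -9.8°C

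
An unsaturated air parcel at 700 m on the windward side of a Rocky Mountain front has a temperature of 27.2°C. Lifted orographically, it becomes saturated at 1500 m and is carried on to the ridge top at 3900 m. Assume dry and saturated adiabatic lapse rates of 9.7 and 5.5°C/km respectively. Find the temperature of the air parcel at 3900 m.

700–1500 m, dry: Δz = 0.8 km ⇒ ΔT = -7.76°C; T = 19.44°C
1500–3900 m, saturated: Δz = 2.4 km ⇒ ΔT = -13.2°C; T = 6.24°C

6.24°C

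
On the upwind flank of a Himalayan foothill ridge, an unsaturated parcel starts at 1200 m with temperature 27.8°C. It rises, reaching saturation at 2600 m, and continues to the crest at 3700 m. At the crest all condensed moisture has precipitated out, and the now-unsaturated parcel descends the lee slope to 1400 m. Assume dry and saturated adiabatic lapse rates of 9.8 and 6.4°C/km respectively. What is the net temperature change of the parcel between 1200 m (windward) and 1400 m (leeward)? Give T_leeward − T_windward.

+1.78°C

From 1200 m to 2600 m (dry): cools by 9.8 × 1.4 = 13.72°C, giving 14.08°C.
From 2600 m to 3700 m (saturated): cools by 6.4 × 1.1 = 7.04°C, giving 7.04°C.
From 3700 m to 1400 m (dry descent): warms by 9.8 × 2.3 = 22.54°C, giving 29.58°C.
Net change vs windward start: 29.58 − 27.8 = +1.78°C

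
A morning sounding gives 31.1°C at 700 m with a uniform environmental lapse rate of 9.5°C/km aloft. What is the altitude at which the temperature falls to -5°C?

Height above start = (31.1 − (-5)) / 9.5 = 3.8 km
Altitude = 700 m + 3800 m = 4500 m

4500 m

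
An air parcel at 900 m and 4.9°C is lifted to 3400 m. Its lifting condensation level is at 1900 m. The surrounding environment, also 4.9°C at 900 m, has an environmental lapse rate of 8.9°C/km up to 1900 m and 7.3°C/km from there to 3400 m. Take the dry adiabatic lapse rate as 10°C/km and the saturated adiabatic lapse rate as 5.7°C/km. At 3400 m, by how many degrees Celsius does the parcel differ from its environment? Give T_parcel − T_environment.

+1.3°C (parcel warmer than environment)

Parcel:
  Dry to 1900 m: -10 × 1 km = -10°C, so T = -5.1°C.
  Saturated to 3400 m: -5.7 × 1.5 km = -8.55°C, so T = -13.65°C.
Environment:
  Environment, lower layer to 1900 m: -8.9 × 1 km = -8.9°C, so T = -4°C.
  Environment, upper layer to 3400 m: -7.3 × 1.5 km = -10.95°C, so T = -14.95°C.
T_parcel − T_env = -13.65 − (-14.95) = +1.3°C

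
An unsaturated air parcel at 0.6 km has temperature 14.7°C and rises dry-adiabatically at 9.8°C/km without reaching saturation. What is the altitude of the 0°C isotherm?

2.1 km

Height above start = (14.7 − 0) / 9.8 = 1.5 km
Altitude = 600 m + 1500 m = 2100 m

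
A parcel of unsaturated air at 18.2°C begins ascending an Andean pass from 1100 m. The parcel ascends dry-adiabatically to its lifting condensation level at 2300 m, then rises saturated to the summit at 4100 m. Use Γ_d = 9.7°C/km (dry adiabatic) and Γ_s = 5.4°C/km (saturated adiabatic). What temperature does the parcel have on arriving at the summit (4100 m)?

-3.16°C

Dry to 2300 m: -9.7 × 1.2 km = -11.64°C, so T = 6.56°C.
Saturated to 4100 m: -5.4 × 1.8 km = -9.72°C, so T = -3.16°C.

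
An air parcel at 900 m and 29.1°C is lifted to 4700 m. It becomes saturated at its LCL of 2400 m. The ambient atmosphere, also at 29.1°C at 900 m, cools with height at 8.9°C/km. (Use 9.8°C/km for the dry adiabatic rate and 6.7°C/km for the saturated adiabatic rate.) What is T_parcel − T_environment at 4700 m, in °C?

Parcel:
  Dry to 2400 m: -9.8 × 1.5 km = -14.7°C, so T = 14.4°C.
  Saturated to 4700 m: -6.7 × 2.3 km = -15.41°C, so T = -1.01°C.
Environment:
  Environment to 4700 m: -8.9 × 3.8 km = -33.82°C, so T = -4.72°C.
T_parcel − T_env = -1.01 − (-4.72) = +3.71°C

+3.71°C (parcel warmer than environment)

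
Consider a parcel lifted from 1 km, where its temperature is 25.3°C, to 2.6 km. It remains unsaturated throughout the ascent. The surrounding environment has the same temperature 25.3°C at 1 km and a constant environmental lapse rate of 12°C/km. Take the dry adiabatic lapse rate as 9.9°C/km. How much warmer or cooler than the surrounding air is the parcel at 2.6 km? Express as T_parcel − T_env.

+3.36°C (parcel warmer than environment)

Parcel:
  1000–2600 m, dry: Δz = 1.6 km ⇒ ΔT = -15.84°C; T = 9.46°C
Environment:
  1000–2600 m, environment: Δz = 1.6 km ⇒ ΔT = -19.2°C; T = 6.1°C
T_parcel − T_env = 9.46 − 6.1 = +3.36°C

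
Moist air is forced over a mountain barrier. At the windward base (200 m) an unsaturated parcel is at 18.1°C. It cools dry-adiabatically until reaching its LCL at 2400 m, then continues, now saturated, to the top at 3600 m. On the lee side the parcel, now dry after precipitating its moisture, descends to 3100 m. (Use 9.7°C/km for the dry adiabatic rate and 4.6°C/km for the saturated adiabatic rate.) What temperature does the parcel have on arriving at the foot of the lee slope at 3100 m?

-3.91°C

From 200 m to 2400 m (dry): cools by 9.7 × 2.2 = 21.34°C, giving -3.24°C.
From 2400 m to 3600 m (saturated): cools by 4.6 × 1.2 = 5.52°C, giving -8.76°C.
From 3600 m to 3100 m (dry descent): warms by 9.7 × 0.5 = 4.85°C, giving -3.91°C.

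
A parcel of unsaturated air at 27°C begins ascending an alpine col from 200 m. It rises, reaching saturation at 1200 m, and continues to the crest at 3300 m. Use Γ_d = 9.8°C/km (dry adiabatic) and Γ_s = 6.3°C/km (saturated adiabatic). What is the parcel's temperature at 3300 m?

Dry to 1200 m: -9.8 × 1 km = -9.8°C, so T = 17.2°C.
Saturated to 3300 m: -6.3 × 2.1 km = -13.23°C, so T = 3.97°C.

3.97°C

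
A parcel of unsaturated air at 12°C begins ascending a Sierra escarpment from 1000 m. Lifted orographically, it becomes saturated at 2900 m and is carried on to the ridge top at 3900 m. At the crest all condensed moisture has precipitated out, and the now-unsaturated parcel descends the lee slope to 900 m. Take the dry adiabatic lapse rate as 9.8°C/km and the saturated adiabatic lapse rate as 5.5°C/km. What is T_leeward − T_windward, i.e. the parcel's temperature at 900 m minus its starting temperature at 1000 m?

From 1000 m to 2900 m (dry): cools by 9.8 × 1.9 = 18.62°C, giving -6.62°C.
From 2900 m to 3900 m (saturated): cools by 5.5 × 1 = 5.5°C, giving -12.12°C.
From 3900 m to 900 m (dry descent): warms by 9.8 × 3 = 29.4°C, giving 17.28°C.
Net change vs windward start: 17.28 − 12 = +5.28°C

+5.28°C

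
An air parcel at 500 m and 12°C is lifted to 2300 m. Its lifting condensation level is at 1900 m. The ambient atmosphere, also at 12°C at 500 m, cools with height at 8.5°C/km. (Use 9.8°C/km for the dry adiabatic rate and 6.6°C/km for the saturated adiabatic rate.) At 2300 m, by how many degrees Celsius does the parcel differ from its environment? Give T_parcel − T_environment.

Parcel:
  From 500 m to 1900 m (dry): cools by 9.8 × 1.4 = 13.72°C, giving -1.72°C.
  From 1900 m to 2300 m (saturated): cools by 6.6 × 0.4 = 2.64°C, giving -4.36°C.
Environment:
  From 500 m to 2300 m (environment): cools by 8.5 × 1.8 = 15.3°C, giving -3.3°C.
T_parcel − T_env = -4.36 − (-3.3) = -1.06°C

-1.06°C (parcel cooler than environment)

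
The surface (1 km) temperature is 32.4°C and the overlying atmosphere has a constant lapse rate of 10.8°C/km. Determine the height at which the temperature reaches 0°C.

4 km

Height above start = (32.4 − 0) / 10.8 = 3 km
Altitude = 1000 m + 3000 m = 4000 m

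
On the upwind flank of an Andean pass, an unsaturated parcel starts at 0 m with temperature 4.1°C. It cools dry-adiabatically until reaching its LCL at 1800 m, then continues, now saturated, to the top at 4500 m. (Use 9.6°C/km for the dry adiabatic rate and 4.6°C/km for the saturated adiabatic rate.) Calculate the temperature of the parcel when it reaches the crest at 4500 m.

From 0 m to 1800 m (dry): cools by 9.6 × 1.8 = 17.28°C, giving -13.18°C.
From 1800 m to 4500 m (saturated): cools by 4.6 × 2.7 = 12.42°C, giving -25.6°C.

-25.6°C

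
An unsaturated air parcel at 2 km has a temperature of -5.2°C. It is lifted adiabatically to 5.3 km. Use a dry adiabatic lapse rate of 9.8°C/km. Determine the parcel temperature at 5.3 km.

-37.54°C

2000 → 5300 m (dry adiabatic, 9.8°C/km): ΔT = -9.8 × 3.3 = -32.34°C → T = -37.54°C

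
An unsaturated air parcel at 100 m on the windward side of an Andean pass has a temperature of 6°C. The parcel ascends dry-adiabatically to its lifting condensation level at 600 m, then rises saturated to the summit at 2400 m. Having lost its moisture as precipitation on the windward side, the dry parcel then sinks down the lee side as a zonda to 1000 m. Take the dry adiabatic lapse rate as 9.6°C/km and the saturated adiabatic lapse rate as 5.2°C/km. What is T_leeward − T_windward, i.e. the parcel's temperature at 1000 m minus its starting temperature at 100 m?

From 100 m to 600 m (dry): cools by 9.6 × 0.5 = 4.8°C, giving 1.2°C.
From 600 m to 2400 m (saturated): cools by 5.2 × 1.8 = 9.36°C, giving -8.16°C.
From 2400 m to 1000 m (dry descent): warms by 9.6 × 1.4 = 13.44°C, giving 5.28°C.
Net change vs windward start: 5.28 − 6 = -0.72°C

-0.72°C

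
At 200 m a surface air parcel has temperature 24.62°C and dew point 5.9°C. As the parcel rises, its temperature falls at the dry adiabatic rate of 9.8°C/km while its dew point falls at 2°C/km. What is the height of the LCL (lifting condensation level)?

T and T_d converge at 9.8 − 2 = 7.8°C per km
Height above start = (24.62 − 5.9) / 7.8 = 2.4 km
LCL altitude = 200 m + 2400 m = 2600 m

2600 m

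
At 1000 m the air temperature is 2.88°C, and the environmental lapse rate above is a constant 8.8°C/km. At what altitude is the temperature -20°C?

3600 m

Height above start = (2.88 − (-20)) / 8.8 = 2.6 km
Altitude = 1000 m + 2600 m = 3600 m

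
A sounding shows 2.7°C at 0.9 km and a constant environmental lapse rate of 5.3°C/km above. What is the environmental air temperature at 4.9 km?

900 → 4900 m (environmental, 5.3°C/km): ΔT = -5.3 × 4 = -21.2°C → T = -18.5°C

-18.5°C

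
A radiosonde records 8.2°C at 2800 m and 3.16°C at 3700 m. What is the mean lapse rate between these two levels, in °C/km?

Γ = −ΔT/Δz = (8.2 − 3.16) / (3700 − 2800) m
  = 5.04°C / 0.9 km = 5.6°C/km

5.6°C/km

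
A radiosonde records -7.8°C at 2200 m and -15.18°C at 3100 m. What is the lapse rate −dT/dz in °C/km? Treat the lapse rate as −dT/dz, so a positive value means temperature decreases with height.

8.2°C/km

Γ = −ΔT/Δz = (-7.8 − (-15.18)) / (3100 − 2200) m
  = 7.38°C / 0.9 km = 8.2°C/km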